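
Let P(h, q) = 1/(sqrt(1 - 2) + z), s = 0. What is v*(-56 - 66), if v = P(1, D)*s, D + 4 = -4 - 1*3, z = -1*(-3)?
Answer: 0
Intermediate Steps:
z = 3
D = -11 (D = -4 + (-4 - 1*3) = -4 + (-4 - 3) = -4 - 7 = -11)
P(h, q) = (3 - I)/10 (P(h, q) = 1/(sqrt(1 - 2) + 3) = 1/(sqrt(-1) + 3) = 1/(I + 3) = 1/(3 + I) = (3 - I)/10)
v = 0 (v = (3/10 - I/10)*0 = 0)
v*(-56 - 66) = 0*(-56 - 66) = 0*(-122) = 0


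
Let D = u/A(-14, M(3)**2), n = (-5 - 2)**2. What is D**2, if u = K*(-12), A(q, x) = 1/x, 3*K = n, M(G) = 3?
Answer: 3111696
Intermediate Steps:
n = 49 (n = (-7)**2 = 49)
K = 49/3 (K = (1/3)*49 = 49/3 ≈ 16.333)
u = -196 (u = (49/3)*(-12) = -196)
D = -1764 (D = -196*3**2 = -196/(1/9) = -196/1/9 = -196*9 = -1764)
D**2 = (-1764)**2 = 3111696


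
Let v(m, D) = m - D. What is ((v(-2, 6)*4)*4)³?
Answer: -2097152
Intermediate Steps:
((v(-2, 6)*4)*4)³ = (((-2 - 1*6)*4)*4)³ = (((-2 - 6)*4)*4)³ = (-8*4*4)³ = (-32*4)³ = (-128)³ = -2097152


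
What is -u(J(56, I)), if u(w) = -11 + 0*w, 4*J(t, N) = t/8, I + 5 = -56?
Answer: 11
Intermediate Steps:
I = -61 (I = -5 - 56 = -61)
J(t, N) = t/32 (J(t, N) = (t/8)/4 = t/32)
u(w) = -11 (u(w) = -11 + 0 = -11)
-u(J(56, I)) = -1*(-11) = 11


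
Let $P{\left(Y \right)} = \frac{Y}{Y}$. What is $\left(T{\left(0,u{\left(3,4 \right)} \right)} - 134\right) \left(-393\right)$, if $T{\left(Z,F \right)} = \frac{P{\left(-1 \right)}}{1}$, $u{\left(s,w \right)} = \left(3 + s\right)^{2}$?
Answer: $52269$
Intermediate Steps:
$P{\left(Y \right)} = 1$
$T{\left(Z,F \right)} = 1$ ($T{\left(Z,F \right)} = 1 \cdot 1^{-1} = 1 \cdot 1 = 1$)
$\left(T{\left(0,u{\left(3,4 \right)} \right)} - 134\right) \left(-393\right) = \left(1 - 134\right) \left(-393\right) = \left(-133\right) \left(-393\right) = 52269$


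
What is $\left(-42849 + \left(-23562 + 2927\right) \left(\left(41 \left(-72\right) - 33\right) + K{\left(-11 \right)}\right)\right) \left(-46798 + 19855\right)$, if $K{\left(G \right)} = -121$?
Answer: $-1725684627723$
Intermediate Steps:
$\left(-42849 + \left(-23562 + 2927\right) \left(\left(41 \left(-72\right) - 33\right) + K{\left(-11 \right)}\right)\right) \left(-46798 + 19855\right) = \left(-42849 + \left(-23562 + 2927\right) \left(\left(41 \left(-72\right) - 33\right) - 121\right)\right) \left(-46798 + 19855\right) = \left(-42849 - 20635 \left(\left(-2952 - 33\right) - 121\right)\right) \left(-26943\right) = \left(-42849 - 20635 \left(-2985 - 121\right)\right) \left(-26943\right) = \left(-42849 - -64092310\right) \left(-26943\right) = \left(-42849 + 64092310\right) \left(-26943\right) = 64049461 \left(-26943\right) = -1725684627723$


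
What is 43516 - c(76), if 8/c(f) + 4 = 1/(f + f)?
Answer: 26415428/607 ≈ 43518.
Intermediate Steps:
c(f) = 8/(-4 + 1/(2*f)) (c(f) = 8/(-4 + 1/(f + f)) = 8/(-4 + 1/(2*f)))
43516 - c(76) = 43516 - (-16)*76/(-1 + 8*76) = 43516 - (-16)*76/(-1 + 608) = 43516 - (-16)*76/607 = 43516 - 1*(-1216/607) = 43516 + 1216/607 = 26415428/607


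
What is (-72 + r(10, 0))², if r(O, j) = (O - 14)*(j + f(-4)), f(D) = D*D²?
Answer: 33856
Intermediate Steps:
f(D) = D³
r(O, j) = (-64 + j)*(-14 + O) (r(O, j) = (O - 14)*(j + (-4)³) = (-14 + O)*(j - 64) = (-14 + O)*(-64 + j) = (-64 + j)*(-14 + O))
(-72 + r(10, 0))² = (-72 + (896 - 64*10 - 14*0 + 10*0))² = (-72 + (896 - 640 + 0 + 0))² = (-72 + 256)² = 184² = 33856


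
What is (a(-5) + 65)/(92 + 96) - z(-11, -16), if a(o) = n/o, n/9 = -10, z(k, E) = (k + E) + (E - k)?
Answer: 6099/188 ≈ 32.441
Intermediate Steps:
z(k, E) = 2*E (z(k, E) = (E + k) + (E - k) = 2*E)
n = -90 (n = 9*(-10) = -90)
a(o) = -90/o
(a(-5) + 65)/(92 + 96) - z(-11, -16) = (-90/(-5) + 65)/(92 + 96) - 2*(-16) = (-90*(-⅕) + 65)/188 - 1*(-32) = (18 + 65)*(1/188) + 32 = 83*(1/188) + 32 = 83/188 + 32 = 6099/188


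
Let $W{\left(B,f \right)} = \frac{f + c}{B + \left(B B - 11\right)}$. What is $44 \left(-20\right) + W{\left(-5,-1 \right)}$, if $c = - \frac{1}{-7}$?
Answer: $- \frac{18482}{21} \approx -880.1$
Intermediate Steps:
$c = \frac{1}{7}$ ($c = \left(-1\right) \left(- \frac{1}{7}\right) = \frac{1}{7} \approx 0.14286$)
$W{\left(B,f \right)} = \frac{\frac{1}{7} + f}{-11 + B + B^{2}}$ ($W{\left(B,f \right)} = \frac{f + \frac{1}{7}}{B + \left(B B - 11\right)} = \frac{\frac{1}{7} + f}{B + \left(B^{2} - 11\right)} = \frac{\frac{1}{7} + f}{B + \left(-11 + B^{2}\right)} = \frac{\frac{1}{7} + f}{-11 + B + B^{2}}$)
$44 \left(-20\right) + W{\left(-5,-1 \right)} = 44 \left(-20\right) + \frac{\frac{1}{7} - 1}{-11 - 5 + \left(-5\right)^{2}} = -880 + \frac{1}{-11 - 5 + 25} \left(- \frac{6}{7}\right) = -880 + \frac{1}{9} \left(- \frac{6}{7}\right) = -880 - \frac{2}{21} = - \frac{18482}{21}$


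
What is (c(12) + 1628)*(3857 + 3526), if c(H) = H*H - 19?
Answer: 12942399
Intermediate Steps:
c(H) = -19 + H**2 (c(H) = H**2 - 19 = -19 + H**2)
(c(12) + 1628)*(3857 + 3526) = ((-19 + 12**2) + 1628)*(3857 + 3526) = ((-19 + 144) + 1628)*7383 = (125 + 1628)*7383 = 1753*7383 = 12942399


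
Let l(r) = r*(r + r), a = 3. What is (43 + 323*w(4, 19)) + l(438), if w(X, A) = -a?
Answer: 382762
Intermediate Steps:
w(X, A) = -3 (w(X, A) = -1*3 = -3)
l(r) = 2*r² (l(r) = r*(2*r) = 2*r²)
(43 + 323*w(4, 19)) + l(438) = (43 + 323*(-3)) + 2*438² = (43 - 969) + 2*191844 = -926 + 383688 = 382762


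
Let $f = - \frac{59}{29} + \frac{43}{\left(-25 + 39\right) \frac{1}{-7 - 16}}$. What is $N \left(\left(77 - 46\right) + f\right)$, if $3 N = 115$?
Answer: $- \frac{1945915}{1218} \approx -1597.6$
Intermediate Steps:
$N = \frac{115}{3}$ ($N = \frac{1}{3} \cdot 115 = \frac{115}{3} \approx 38.333$)
$f = - \frac{29507}{406}$ ($f = \left(-59\right) \frac{1}{29} + \frac{43}{14 \frac{1}{-23}} = - \frac{59}{29} + \frac{43}{14 \left(- \frac{1}{23}\right)} = - \frac{59}{29} + \frac{43}{- \frac{14}{23}} = - \frac{59}{29} + 43 \left(- \frac{23}{14}\right) = - \frac{59}{29} - \frac{989}{14} = - \frac{29507}{406} \approx -72.677$)
$N \left(\left(77 - 46\right) + f\right) = \frac{115 \left(\left(77 - 46\right) - \frac{29507}{406}\right)}{3} = \frac{115 \left(31 - \frac{29507}{406}\right)}{3} = \frac{115}{3} \left(- \frac{16921}{406}\right) = - \frac{1945915}{1218}$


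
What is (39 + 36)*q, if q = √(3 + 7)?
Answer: 75*√10 ≈ 237.17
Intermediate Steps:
q = √10 ≈ 3.1623
(39 + 36)*q = (39 + 36)*√10 = 75*√10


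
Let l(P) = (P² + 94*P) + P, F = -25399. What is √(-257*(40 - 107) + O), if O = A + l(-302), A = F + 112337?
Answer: 3*√18519 ≈ 408.25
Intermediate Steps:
A = 86938 (A = -25399 + 112337 = 86938)
l(P) = P² + 95*P
O = 149452 (O = 86938 - 302*(95 - 302) = 86938 - 302*(-207) = 86938 + 62514 = 149452)
√(-257*(40 - 107) + O) = √(-257*(40 - 107) + 149452) = √(-257*(-67) + 149452) = √(17219 + 149452) = √166671 = 3*√18519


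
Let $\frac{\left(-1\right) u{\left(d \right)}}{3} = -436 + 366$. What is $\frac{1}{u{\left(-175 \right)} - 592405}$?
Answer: $- \frac{1}{592195} \approx -1.6886 \cdot 10^{-6}$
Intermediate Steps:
$u{\left(d \right)} = 210$ ($u{\left(d \right)} = - 3 \left(-436 + 366\right) = \left(-3\right) \left(-70\right) = 210$)
$\frac{1}{u{\left(-175 \right)} - 592405} = \frac{1}{210 - 592405} = \frac{1}{-592195} = - \frac{1}{592195}$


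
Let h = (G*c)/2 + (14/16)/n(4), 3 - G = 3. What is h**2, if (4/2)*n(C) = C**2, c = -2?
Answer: 49/4096 ≈ 0.011963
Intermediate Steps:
G = 0 (G = 3 - 1*3 = 3 - 3 = 0)
n(C) = C**2/2
h = 7/64 (h = (0*(-2))/2 + (14/16)/(((1/2)*4**2)) = 0*(1/2) + (14*(1/16))/(((1/2)*16)) = 0 + (7/8)/8 = 0 + (7/8)*(1/8) = 0 + 7/64 = 7/64 ≈ 0.10938)
h**2 = (7/64)**2 = 49/4096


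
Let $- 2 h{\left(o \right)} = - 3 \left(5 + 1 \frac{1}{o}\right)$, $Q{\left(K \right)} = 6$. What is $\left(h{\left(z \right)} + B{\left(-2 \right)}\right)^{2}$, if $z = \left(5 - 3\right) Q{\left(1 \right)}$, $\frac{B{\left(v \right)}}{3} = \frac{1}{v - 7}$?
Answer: $\frac{30625}{576} \approx 53.168$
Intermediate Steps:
$B{\left(v \right)} = \frac{3}{-7 + v}$ ($B{\left(v \right)} = \frac{3}{v - 7} = \frac{3}{-7 + v}$)
$z = 12$ ($z = \left(5 - 3\right) 6 = 2 \cdot 6 = 12$)
$h{\left(o \right)} = \frac{15}{2} + \frac{3}{2 o}$ ($h{\left(o \right)} = - \frac{\left(-3\right) \left(5 + 1 \frac{1}{o}\right)}{2} = - \frac{\left(-3\right) \left(5 + \frac{1}{o}\right)}{2} = - \frac{-15 - \frac{3}{o}}{2} = \frac{15}{2} + \frac{3}{2 o}$)
$\left(h{\left(z \right)} + B{\left(-2 \right)}\right)^{2} = \left(\frac{3 \left(1 + 5 \cdot 12\right)}{2 \cdot 12} + \frac{3}{-7 - 2}\right)^{2} = \left(\frac{3}{2} \cdot \frac{1}{12} \left(1 + 60\right) + \frac{3}{-9}\right)^{2} = \left(\frac{3}{2} \cdot \frac{1}{12} \cdot 61 + 3 \left(- \frac{1}{9}\right)\right)^{2} = \left(\frac{61}{8} - \frac{1}{3}\right)^{2} = \left(\frac{175}{24}\right)^{2} = \frac{30625}{576}$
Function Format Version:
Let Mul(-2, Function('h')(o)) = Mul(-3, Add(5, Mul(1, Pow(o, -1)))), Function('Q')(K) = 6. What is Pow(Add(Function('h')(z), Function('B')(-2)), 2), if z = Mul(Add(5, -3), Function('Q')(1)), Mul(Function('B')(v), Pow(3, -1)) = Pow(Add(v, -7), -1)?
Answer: Rational(30625, 576) ≈ 53.168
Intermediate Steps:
Function('B')(v) = Mul(3, Pow(Add(-7, v), -1)) (Function('B')(v) = Mul(3, Pow(Add(v, -7), -1)) = Mul(3, Pow(Add(-7, v), -1)))
z = 12 (z = Mul(Add(5, -3), 6) = Mul(2, 6) = 12)
Function('h')(o) = Add(Rational(15, 2), Mul(Rational(3, 2), Pow(o, -1))) (Function('h')(o) = Mul(Rational(-1, 2), Mul(-3, Add(5, Mul(1, Pow(o, -1))))) = Mul(Rational(-1, 2), Mul(-3, Add(5, Pow(o, -1)))) = Mul(Rational(-1, 2), Add(-15, Mul(-3, Pow(o, -1)))) = Add(Rational(15, 2), Mul(Rational(3, 2), Pow(o, -1))))
Pow(Add(Function('h')(z), Function('B')(-2)), 2) = Pow(Add(Mul(Rational(3, 2), Pow(12, -1), Add(1, Mul(5, 12))), Mul(3, Pow(Add(-7, -2), -1))), 2) = Pow(Add(Mul(Rational(3, 2), Rational(1, 12), Add(1, 60)), Mul(3, Pow(-9, -1))), 2) = Pow(Add(Mul(Rational(3, 2), Rational(1, 12), 61), Mul(3, Rational(-1, 9))), 2) = Pow(Add(Rational(61, 8), Rational(-1, 3)), 2) = Pow(Rational(175, 24), 2) = Rational(30625, 576)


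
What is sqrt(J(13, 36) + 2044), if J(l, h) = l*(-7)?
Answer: 3*sqrt(217) ≈ 44.193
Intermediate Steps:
J(l, h) = -7*l
sqrt(J(13, 36) + 2044) = sqrt(-7*13 + 2044) = sqrt(-91 + 2044) = sqrt(1953) = 3*sqrt(217)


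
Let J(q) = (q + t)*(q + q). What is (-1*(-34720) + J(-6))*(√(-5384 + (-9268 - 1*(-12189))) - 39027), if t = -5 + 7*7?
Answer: -1337221128 + 34264*I*√2463 ≈ -1.3372e+9 + 1.7005e+6*I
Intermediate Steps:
t = 44 (t = -5 + 49 = 44)
J(q) = 2*q*(44 + q) (J(q) = (q + 44)*(q + q) = (44 + q)*(2*q) = 2*q*(44 + q))
(-1*(-34720) + J(-6))*(√(-5384 + (-9268 - 1*(-12189))) - 39027) = (-1*(-34720) + 2*(-6)*(44 - 6))*(√(-5384 + (-9268 - 1*(-12189))) - 39027) = (34720 + 2*(-6)*38)*(√(-5384 + (-9268 + 12189)) - 39027) = (34720 - 456)*(√(-5384 + 2921) - 39027) = 34264*(√(-2463) - 39027) = 34264*(I*√2463 - 39027) = 34264*(-39027 + I*√2463) = -1337221128 + 34264*I*√2463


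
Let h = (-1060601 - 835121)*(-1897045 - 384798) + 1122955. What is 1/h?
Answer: 1/4325741098601 ≈ 2.3117e-13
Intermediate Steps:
h = 4325741098601 (h = -1895722*(-2281843) + 1122955 = 4325739975646 + 1122955 = 4325741098601)
1/h = 1/4325741098601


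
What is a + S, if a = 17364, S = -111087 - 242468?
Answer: -336191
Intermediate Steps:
S = -353555
a + S = 17364 - 353555 = -336191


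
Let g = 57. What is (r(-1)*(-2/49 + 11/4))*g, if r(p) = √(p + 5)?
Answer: 30267/98 ≈ 308.85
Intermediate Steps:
r(p) = √(5 + p)
(r(-1)*(-2/49 + 11/4))*g = (√(5 - 1)*(-2/49 + 11/4))*57 = (√4*(-2*1/49 + 11*(¼)))*57 = (2*(-2/49 + 11/4))*57 = (2*(531/196))*57 = (531/98)*57 = 30267/98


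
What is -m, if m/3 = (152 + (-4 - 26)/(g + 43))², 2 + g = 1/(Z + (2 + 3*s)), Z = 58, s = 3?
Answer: -5497831443/80089 ≈ -68647.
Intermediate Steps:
g = -137/69 (g = -2 + 1/(58 + (2 + 3*3)) = -2 + 1/(58 + (2 + 9)) = -2 + 1/(58 + 11) = -2 + 1/69 = -137/69 ≈ -1.9855)
m = 5497831443/80089 (m = 3*(152 + (-4 - 26)/(-137/69 + 43))² = 3*(152 - 30/2830/69)² = 3*(152 - 30*69/2830)² = 3*(152 - 207/283)² = 3*(42809/283)² = 3*(1832610481/80089) = 5497831443/80089 ≈ 68647.)
-m = -1*5497831443/80089 = -5497831443/80089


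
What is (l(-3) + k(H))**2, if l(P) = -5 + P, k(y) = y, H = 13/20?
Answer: 21609/400 ≈ 54.023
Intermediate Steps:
H = 13/20 (H = 13*(1/20) = 13/20 ≈ 0.65000)
(l(-3) + k(H))**2 = ((-5 - 3) + 13/20)**2 = (-8 + 13/20)**2 = (-147/20)**2 = 21609/400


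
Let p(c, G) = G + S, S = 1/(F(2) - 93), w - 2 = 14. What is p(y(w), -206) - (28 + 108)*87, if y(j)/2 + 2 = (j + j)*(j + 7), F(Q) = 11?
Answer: -987117/82 ≈ -12038.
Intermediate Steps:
w = 16 (w = 2 + 14 = 16)
y(j) = -4 + 4*j*(7 + j) (y(j) = -4 + 2*((j + j)*(j + 7)) = -4 + 2*((2*j)*(7 + j)) = -4 + 2*(2*j*(7 + j)) = -4 + 4*j*(7 + j))
S = -1/82 (S = 1/(11 - 93) = 1/(-82) = -1/82 ≈ -0.012195)
p(c, G) = -1/82 + G (p(c, G) = G - 1/82 = -1/82 + G)
p(y(w), -206) - (28 + 108)*87 = (-1/82 - 206) - (28 + 108)*87 = -16893/82 - 136*87 = -16893/82 - 1*11832 = -16893/82 - 11832 = -987117/82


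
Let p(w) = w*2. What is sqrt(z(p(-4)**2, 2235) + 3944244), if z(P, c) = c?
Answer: sqrt(3946479) ≈ 1986.6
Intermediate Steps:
p(w) = 2*w
sqrt(z(p(-4)**2, 2235) + 3944244) = sqrt(2235 + 3944244) = sqrt(3946479)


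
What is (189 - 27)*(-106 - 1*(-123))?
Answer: 2754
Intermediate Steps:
(189 - 27)*(-106 - 1*(-123)) = 162*(-106 + 123) = 162*17 = 2754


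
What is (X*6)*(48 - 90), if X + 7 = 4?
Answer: 756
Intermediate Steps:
X = -3 (X = -7 + 4 = -3)
(X*6)*(48 - 90) = (-3*6)*(48 - 90) = -18*(-42) = 756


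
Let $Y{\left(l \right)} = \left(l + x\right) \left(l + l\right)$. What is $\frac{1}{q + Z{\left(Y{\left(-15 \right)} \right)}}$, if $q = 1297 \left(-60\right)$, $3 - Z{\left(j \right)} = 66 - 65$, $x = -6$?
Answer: $- \frac{1}{77818} \approx -1.285 \cdot 10^{-5}$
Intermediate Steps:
$Y{\left(l \right)} = 2 l \left(-6 + l\right)$ ($Y{\left(l \right)} = \left(l - 6\right) \left(l + l\right) = \left(-6 + l\right) 2 l = 2 l \left(-6 + l\right)$)
$Z{\left(j \right)} = 2$ ($Z{\left(j \right)} = 3 - \left(66 - 65\right) = 3 - 1 = 2$)
$q = -77820$
$\frac{1}{q + Z{\left(Y{\left(-15 \right)} \right)}} = \frac{1}{-77820 + 2} = \frac{1}{-77818} = - \frac{1}{77818}$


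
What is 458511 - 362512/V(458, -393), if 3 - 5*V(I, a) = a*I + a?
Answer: 8270898673/18039 ≈ 4.5850e+5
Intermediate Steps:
V(I, a) = 3/5 - a/5 - I*a/5 (V(I, a) = 3/5 - (a*I + a)/5 = 3/5 - (I*a + a)/5 = 3/5 - (a + I*a)/5 = 3/5 + (-a/5 - I*a/5) = 3/5 - a/5 - I*a/5)
458511 - 362512/V(458, -393) = 458511 - 362512/(3/5 - 1/5*(-393) - 1/5*458*(-393)) = 458511 - 362512/(3/5 + 393/5 + 179994/5) = 458511 - 362512/36078 = 458511 - 362512*1/36078 = 458511 - 181256/18039 = 8270898673/18039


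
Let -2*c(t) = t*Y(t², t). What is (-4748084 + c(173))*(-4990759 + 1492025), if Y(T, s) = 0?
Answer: 16612282925656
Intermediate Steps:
c(t) = 0 (c(t) = -t*0/2 = -½*0 = 0)
(-4748084 + c(173))*(-4990759 + 1492025) = (-4748084 + 0)*(-4990759 + 1492025) = -4748084*(-3498734) = 16612282925656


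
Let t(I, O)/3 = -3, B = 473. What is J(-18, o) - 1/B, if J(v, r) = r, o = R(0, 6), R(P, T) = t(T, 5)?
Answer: -4258/473 ≈ -9.0021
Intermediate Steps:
t(I, O) = -9 (t(I, O) = 3*(-3) = -9)
R(P, T) = -9
o = -9
J(-18, o) - 1/B = -9 - 1/473 = -4258/473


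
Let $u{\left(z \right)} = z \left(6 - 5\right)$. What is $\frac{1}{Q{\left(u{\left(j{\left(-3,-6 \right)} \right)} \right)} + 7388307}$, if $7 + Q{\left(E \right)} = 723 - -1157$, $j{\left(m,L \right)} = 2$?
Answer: $\frac{1}{7390180} \approx 1.3531 \cdot 10^{-7}$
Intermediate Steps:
$u{\left(z \right)} = z$ ($u{\left(z \right)} = z 1 = z$)
$Q{\left(E \right)} = 1873$ ($Q{\left(E \right)} = -7 + \left(723 - -1157\right) = -7 + \left(723 + 1157\right) = -7 + 1880 = 1873$)
$\frac{1}{Q{\left(u{\left(j{\left(-3,-6 \right)} \right)} \right)} + 7388307} = \frac{1}{1873 + 7388307} = \frac{1}{7390180}$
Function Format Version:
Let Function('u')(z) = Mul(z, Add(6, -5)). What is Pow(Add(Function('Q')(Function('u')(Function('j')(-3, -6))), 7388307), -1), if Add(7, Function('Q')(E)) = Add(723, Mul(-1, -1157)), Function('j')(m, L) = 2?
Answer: Rational(1, 7390180) ≈ 1.3531e-7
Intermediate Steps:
Function('u')(z) = z (Function('u')(z) = Mul(z, 1) = z)
Function('Q')(E) = 1873 (Function('Q')(E) = Add(-7, Add(723, Mul(-1, -1157))) = Add(-7, Add(723, 1157)) = Add(-7, 1880) = 1873)
Pow(Add(Function('Q')(Function('u')(Function('j')(-3, -6))), 7388307), -1) = Pow(Add(1873, 7388307), -1) = Pow(7390180, -1) = Rational(1, 7390180)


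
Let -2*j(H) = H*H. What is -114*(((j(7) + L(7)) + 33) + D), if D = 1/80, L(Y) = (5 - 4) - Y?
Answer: -11457/40 ≈ -286.42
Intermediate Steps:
L(Y) = 1 - Y
j(H) = -H²/2 (j(H) = -H*H/2 = -H²/2)
D = 1/80 ≈ 0.012500
-114*(((j(7) + L(7)) + 33) + D) = -114*(((-½*7² + (1 - 1*7)) + 33) + 1/80) = -114*(((-½*49 + (1 - 7)) + 33) + 1/80) = -114*(((-49/2 - 6) + 33) + 1/80) = -114*((-61/2 + 33) + 1/80) = -114*(5/2 + 1/80) = -114*201/80 = -11457/40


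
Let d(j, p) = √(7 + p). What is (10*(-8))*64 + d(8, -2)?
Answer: -5120 + √5 ≈ -5117.8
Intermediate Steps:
(10*(-8))*64 + d(8, -2) = (10*(-8))*64 + √(7 - 2) = -80*64 + √5 = -5120 + √5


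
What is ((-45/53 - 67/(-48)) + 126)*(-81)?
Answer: -8692245/848 ≈ -10250.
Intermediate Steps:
((-45/53 - 67/(-48)) + 126)*(-81) = ((-45*1/53 - 67*(-1/48)) + 126)*(-81) = ((-45/53 + 67/48) + 126)*(-81) = (1391/2544 + 126)*(-81) = (321935/2544)*(-81) = -8692245/848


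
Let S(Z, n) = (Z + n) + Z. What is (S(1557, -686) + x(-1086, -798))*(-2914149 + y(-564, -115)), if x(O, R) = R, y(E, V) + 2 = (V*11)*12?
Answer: -4774809530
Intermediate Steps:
y(E, V) = -2 + 132*V (y(E, V) = -2 + (V*11)*12 = -2 + (11*V)*12 = -2 + 132*V)
S(Z, n) = n + 2*Z
(S(1557, -686) + x(-1086, -798))*(-2914149 + y(-564, -115)) = ((-686 + 2*1557) - 798)*(-2914149 + (-2 + 132*(-115))) = ((-686 + 3114) - 798)*(-2914149 + (-2 - 15180)) = (2428 - 798)*(-2914149 - 15182) = 1630*(-2929331) = -4774809530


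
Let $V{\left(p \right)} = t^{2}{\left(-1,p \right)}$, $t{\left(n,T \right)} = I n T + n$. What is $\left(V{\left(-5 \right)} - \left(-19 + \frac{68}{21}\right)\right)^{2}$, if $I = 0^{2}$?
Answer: $\frac{123904}{441} \approx 280.96$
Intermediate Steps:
$I = 0$
$t{\left(n,T \right)} = n$ ($t{\left(n,T \right)} = 0 n T + n = 0 T + n = 0 + n = n$)
$V{\left(p \right)} = 1$ ($V{\left(p \right)} = \left(-1\right)^{2} = 1$)
$\left(V{\left(-5 \right)} - \left(-19 + \frac{68}{21}\right)\right)^{2} = \left(1 - \left(-19 + \frac{68}{21}\right)\right)^{2} = \left(1 - - \frac{331}{21}\right)^{2} = \left(1 + \left(- \frac{68}{21} + 19\right)\right)^{2} = \left(1 + \frac{331}{21}\right)^{2} = \left(\frac{352}{21}\right)^{2} = \frac{123904}{441}$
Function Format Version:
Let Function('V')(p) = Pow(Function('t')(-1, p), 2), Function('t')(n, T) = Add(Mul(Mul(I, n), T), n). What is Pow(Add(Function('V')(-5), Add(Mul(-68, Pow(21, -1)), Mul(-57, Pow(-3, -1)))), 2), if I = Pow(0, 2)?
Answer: Rational(123904, 441) ≈ 280.96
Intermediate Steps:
I = 0
Function('t')(n, T) = n (Function('t')(n, T) = Add(Mul(Mul(0, n), T), n) = Add(Mul(0, T), n) = Add(0, n) = n)
Function('V')(p) = 1 (Function('V')(p) = Pow(-1, 2) = 1)
Pow(Add(Function('V')(-5), Add(Mul(-68, Pow(21, -1)), Mul(-57, Pow(-3, -1)))), 2) = Pow(Add(1, Add(Mul(-68, Pow(21, -1)), Mul(-57, Pow(-3, -1)))), 2) = Pow(Add(1, Add(Mul(-68, Rational(1, 21)), Mul(-57, Rational(-1, 3)))), 2) = Pow(Add(1, Add(Rational(-68, 21), 19)), 2) = Pow(Add(1, Rational(331, 21)), 2) = Pow(Rational(352, 21), 2) = Rational(123904, 441)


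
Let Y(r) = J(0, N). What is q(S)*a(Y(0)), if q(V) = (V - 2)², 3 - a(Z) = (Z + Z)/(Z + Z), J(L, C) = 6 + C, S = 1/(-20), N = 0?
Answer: 1681/200 ≈ 8.4050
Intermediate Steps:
S = -1/20 ≈ -0.050000
Y(r) = 6 (Y(r) = 6 + 0 = 6)
a(Z) = 2 (a(Z) = 3 - (Z + Z)/(Z + Z) = 3 - 2*Z/(2*Z) = 3 - 2*Z*1/(2*Z) = 3 - 1*1 = 3 - 1 = 2)
q(V) = (-2 + V)²
q(S)*a(Y(0)) = (-2 - 1/20)²*2 = (-41/20)²*2 = (1681/400)*2 = 1681/200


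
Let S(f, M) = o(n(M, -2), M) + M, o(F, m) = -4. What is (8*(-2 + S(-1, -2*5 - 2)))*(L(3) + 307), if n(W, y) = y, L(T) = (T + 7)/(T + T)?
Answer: -44448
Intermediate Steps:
L(T) = (7 + T)/(2*T) (L(T) = (7 + T)/((2*T)) = (7 + T)*(1/(2*T)) = (7 + T)/(2*T))
S(f, M) = -4 + M
(8*(-2 + S(-1, -2*5 - 2)))*(L(3) + 307) = (8*(-2 + (-4 + (-2*5 - 2))))*((½)*(7 + 3)/3 + 307) = (8*(-2 + (-4 + (-10 - 2))))*((½)*(⅓)*10 + 307) = (8*(-2 + (-4 - 12)))*(5/3 + 307) = (8*(-2 - 16))*(926/3) = (8*(-18))*(926/3) = -144*926/3 = -44448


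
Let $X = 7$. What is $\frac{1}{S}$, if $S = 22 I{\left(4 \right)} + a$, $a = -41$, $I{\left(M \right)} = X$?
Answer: $\frac{1}{113} \approx 0.0088496$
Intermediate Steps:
$I{\left(M \right)} = 7$
$S = 113$ ($S = 22 \cdot 7 - 41 = 154 - 41 = 113$)
$\frac{1}{S} = \frac{1}{113}$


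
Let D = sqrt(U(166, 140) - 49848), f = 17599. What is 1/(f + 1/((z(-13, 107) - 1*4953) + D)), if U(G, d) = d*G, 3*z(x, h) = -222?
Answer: 111301957209/1958803122803648 + I*sqrt(1663)/1958803122803648 ≈ 5.6821e-5 + 2.0819e-14*I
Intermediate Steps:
z(x, h) = -74 (z(x, h) = (1/3)*(-222) = -74)
U(G, d) = G*d
D = 4*I*sqrt(1663) (D = sqrt(166*140 - 49848) = sqrt(23240 - 49848) = sqrt(-26608) = 4*I*sqrt(1663) ≈ 163.12*I)
1/(f + 1/((z(-13, 107) - 1*4953) + D)) = 1/(17599 + 1/((-74 - 1*4953) + 4*I*sqrt(1663))) = 1/(17599 + 1/((-74 - 4953) + 4*I*sqrt(1663))) = 1/(17599 + 1/(-5027 + 4*I*sqrt(1663)))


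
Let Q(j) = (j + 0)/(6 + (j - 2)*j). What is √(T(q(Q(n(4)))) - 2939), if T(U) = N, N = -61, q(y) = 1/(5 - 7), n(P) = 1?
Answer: 10*I*√30 ≈ 54.772*I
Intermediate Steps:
Q(j) = j/(6 + j*(-2 + j)) (Q(j) = j/(6 + (-2 + j)*j) = j/(6 + j*(-2 + j)))
q(y) = -½ (q(y) = 1/(-2) = -½)
T(U) = -61
√(T(q(Q(n(4)))) - 2939) = √(-61 - 2939) = √(-3000) = 10*I*√30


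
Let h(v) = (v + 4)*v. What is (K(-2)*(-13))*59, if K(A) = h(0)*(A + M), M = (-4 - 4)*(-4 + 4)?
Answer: 0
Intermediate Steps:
M = 0 (M = -8*0 = 0)
h(v) = v*(4 + v) (h(v) = (4 + v)*v = v*(4 + v))
K(A) = 0 (K(A) = (0*(4 + 0))*(A + 0) = (0*4)*A = 0*A = 0)
(K(-2)*(-13))*59 = (0*(-13))*59 = 0*59 = 0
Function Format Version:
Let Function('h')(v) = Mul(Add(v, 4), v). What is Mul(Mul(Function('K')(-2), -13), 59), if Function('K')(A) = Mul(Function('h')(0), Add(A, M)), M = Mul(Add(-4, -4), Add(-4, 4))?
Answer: 0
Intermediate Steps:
M = 0 (M = Mul(-8, 0) = 0)
Function('h')(v) = Mul(v, Add(4, v)) (Function('h')(v) = Mul(Add(4, v), v) = Mul(v, Add(4, v)))
Function('K')(A) = 0 (Function('K')(A) = Mul(Mul(0, Add(4, 0)), Add(A, 0)) = Mul(Mul(0, 4), A) = Mul(0, A) = 0)
Mul(Mul(Function('K')(-2), -13), 59) = Mul(Mul(0, -13), 59) = Mul(0, 59) = 0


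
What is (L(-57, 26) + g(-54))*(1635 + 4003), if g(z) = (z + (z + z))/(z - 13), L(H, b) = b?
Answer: 10734752/67 ≈ 1.6022e+5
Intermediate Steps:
g(z) = 3*z/(-13 + z) (g(z) = (z + 2*z)/(-13 + z) = (3*z)/(-13 + z) = 3*z/(-13 + z))
(L(-57, 26) + g(-54))*(1635 + 4003) = (26 + 3*(-54)/(-13 - 54))*(1635 + 4003) = (26 + 3*(-54)/(-67))*5638 = (26 + 3*(-54)*(-1/67))*5638 = (26 + 162/67)*5638 = (1904/67)*5638 = 10734752/67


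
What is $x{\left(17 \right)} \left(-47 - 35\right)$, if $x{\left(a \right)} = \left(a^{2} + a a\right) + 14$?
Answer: $-48544$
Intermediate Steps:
$x{\left(a \right)} = 14 + 2 a^{2}$ ($x{\left(a \right)} = \left(a^{2} + a^{2}\right) + 14 = 2 a^{2} + 14 = 14 + 2 a^{2}$)
$x{\left(17 \right)} \left(-47 - 35\right) = \left(14 + 2 \cdot 17^{2}\right) \left(-47 - 35\right) = \left(14 + 2 \cdot 289\right) \left(-82\right) = \left(14 + 578\right) \left(-82\right) = 592 \left(-82\right) = -48544$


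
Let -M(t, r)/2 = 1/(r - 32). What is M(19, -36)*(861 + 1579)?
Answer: 1220/17 ≈ 71.765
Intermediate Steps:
M(t, r) = -2/(-32 + r) (M(t, r) = -2/(r - 32) = -2/(-32 + r))
M(19, -36)*(861 + 1579) = (-2/(-32 - 36))*(861 + 1579) = -2/(-68)*2440 = -2*(-1/68)*2440 = (1/34)*2440 = 1220/17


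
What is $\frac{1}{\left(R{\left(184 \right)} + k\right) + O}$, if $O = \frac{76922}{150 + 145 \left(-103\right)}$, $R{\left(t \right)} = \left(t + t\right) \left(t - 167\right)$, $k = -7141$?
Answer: $- \frac{14785}{13161647} \approx -0.0011233$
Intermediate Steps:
$R{\left(t \right)} = 2 t \left(-167 + t\right)$
$O = - \frac{76922}{14785}$ ($O = \frac{76922}{150 - 14935} = \frac{76922}{-14785} = 76922 \left(- \frac{1}{14785}\right) = - \frac{76922}{14785} \approx -5.2027$)
$\frac{1}{\left(R{\left(184 \right)} + k\right) + O} = \frac{1}{\left(2 \cdot 184 \left(-167 + 184\right) - 7141\right) - \frac{76922}{14785}} = \frac{1}{\left(2 \cdot 184 \cdot 17 - 7141\right) - \frac{76922}{14785}} = \frac{1}{\left(6256 - 7141\right) - \frac{76922}{14785}} = \frac{1}{-885 - \frac{76922}{14785}} = \frac{1}{- \frac{13161647}{14785}} = - \frac{14785}{13161647}$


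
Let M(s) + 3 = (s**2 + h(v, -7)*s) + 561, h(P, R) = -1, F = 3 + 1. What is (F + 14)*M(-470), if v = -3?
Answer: 3994704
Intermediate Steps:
F = 4
M(s) = 558 + s**2 - s (M(s) = -3 + ((s**2 - s) + 561) = -3 + (561 + s**2 - s) = 558 + s**2 - s)
(F + 14)*M(-470) = (4 + 14)*(558 + (-470)**2 - 1*(-470)) = 18*(558 + 220900 + 470) = 18*221928 = 3994704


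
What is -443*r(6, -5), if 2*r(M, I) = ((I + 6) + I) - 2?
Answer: 1329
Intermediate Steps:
r(M, I) = 2 + I (r(M, I) = (((I + 6) + I) - 2)/2 = (((6 + I) + I) - 2)/2 = ((6 + 2*I) - 2)/2 = (4 + 2*I)/2 = 2 + I)
-443*r(6, -5) = -443*(2 - 5) = -443*(-3) = 1329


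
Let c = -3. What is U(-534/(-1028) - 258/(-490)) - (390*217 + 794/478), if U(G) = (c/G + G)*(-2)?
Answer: -55917151135006818/660740416945 ≈ -84628.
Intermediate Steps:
U(G) = -2*G + 6/G (U(G) = (-3/G + G)*(-2) = (G - 3/G)*(-2) = -2*G + 6/G)
U(-534/(-1028) - 258/(-490)) - (390*217 + 794/478) = (-2*(-534/(-1028) - 258/(-490)) + 6/(-534/(-1028) - 258/(-490))) - (390*217 + 794/478) = (-2*(-534*(-1/1028) - 258*(-1/490)) + 6/(-534*(-1/1028) - 258*(-1/490))) - (84630 + 794*(1/478)) = (-2*(267/514 + 129/245) + 6/(267/514 + 129/245)) - (84630 + 397/239) = (-2*131721/125930 + 6/(131721/125930)) - 1*20226967/239 = (-131721/62965 + 6*(125930/131721)) - 20226967/239 = (-131721/62965 + 251860/43907) - 20226967/239 = 10074890953/2764604255 - 20226967/239 = -55917151135006818/660740416945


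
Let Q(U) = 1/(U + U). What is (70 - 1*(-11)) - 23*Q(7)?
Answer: 1111/14 ≈ 79.357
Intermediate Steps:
Q(U) = 1/(2*U)
(70 - 1*(-11)) - 23*Q(7) = (70 - 1*(-11)) - 23/(2*7) = (70 + 11) - 23/(2*7) = 81 - 23*1/14 = 81 - 23/14 = 1111/14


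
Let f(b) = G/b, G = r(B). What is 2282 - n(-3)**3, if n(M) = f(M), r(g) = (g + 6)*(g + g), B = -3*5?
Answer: 731282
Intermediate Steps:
B = -15
r(g) = 2*g*(6 + g) (r(g) = (6 + g)*(2*g) = 2*g*(6 + g))
G = 270 (G = 2*(-15)*(6 - 15) = 2*(-15)*(-9) = 270)
f(b) = 270/b
n(M) = 270/M
2282 - n(-3)**3 = 2282 - (270/(-3))**3 = 2282 - (270*(-1/3))**3 = 2282 - 1*(-90)**3 = 2282 - 1*(-729000) = 2282 + 729000 = 731282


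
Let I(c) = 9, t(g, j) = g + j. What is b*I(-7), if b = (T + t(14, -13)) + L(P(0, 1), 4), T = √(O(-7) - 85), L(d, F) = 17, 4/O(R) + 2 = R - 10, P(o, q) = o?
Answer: 162 + 9*I*√30761/19 ≈ 162.0 + 83.079*I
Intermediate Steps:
O(R) = 4/(-12 + R) (O(R) = 4/(-2 + (R - 10)) = 4/(-2 + (-10 + R)) = 4/(-12 + R))
T = I*√30761/19 (T = √(4/(-12 - 7) - 85) = √(4/(-19) - 85) = √(4*(-1/19) - 85) = √(-4/19 - 85) = √(-1619/19) = I*√30761/19 ≈ 9.231*I)
b = 18 + I*√30761/19 (b = (I*√30761/19 + (14 - 13)) + 17 = (I*√30761/19 + 1) + 17 = (1 + I*√30761/19) + 17 = 18 + I*√30761/19 ≈ 18.0 + 9.231*I)
b*I(-7) = (18 + I*√30761/19)*9 = 162 + 9*I*√30761/19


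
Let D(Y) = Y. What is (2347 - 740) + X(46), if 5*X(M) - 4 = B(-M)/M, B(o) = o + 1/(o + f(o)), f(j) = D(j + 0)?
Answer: 6803363/4232 ≈ 1607.6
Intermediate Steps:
f(j) = j (f(j) = j + 0 = j)
B(o) = o + 1/(2*o) (B(o) = o + 1/(o + o) = o + 1/(2*o))
X(M) = ⅘ + (-M - 1/(2*M))/(5*M) (X(M) = ⅘ + ((-M + 1/(2*((-M))))/M)/5 = ⅘ + ((-M + (-1/M)/2)/M)/5 = ⅘ + ((-M - 1/(2*M))/M)/5 = ⅘ + (-M - 1/(2*M))/(5*M))
(2347 - 740) + X(46) = (2347 - 740) + (⅗ - ⅒/46²) = 1607 + (⅗ - ⅒*1/2116) = 1607 + (⅗ - 1/21160) = 1607 + 2539/4232 = 6803363/4232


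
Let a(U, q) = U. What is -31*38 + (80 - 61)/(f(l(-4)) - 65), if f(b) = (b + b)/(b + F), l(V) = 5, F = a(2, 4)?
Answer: -524343/445 ≈ -1178.3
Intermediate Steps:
F = 2
f(b) = 2*b/(2 + b) (f(b) = (b + b)/(b + 2) = (2*b)/(2 + b) = 2*b/(2 + b))
-31*38 + (80 - 61)/(f(l(-4)) - 65) = -31*38 + (80 - 61)/(2*5/(2 + 5) - 65) = -1178 + 19/(2*5/7 - 65) = -1178 + 19/(2*5*(⅐) - 65) = -1178 + 19/(10/7 - 65) = -1178 + 19/(-445/7) = -1178 + 19*(-7/445) = -1178 - 133/445 = -524343/445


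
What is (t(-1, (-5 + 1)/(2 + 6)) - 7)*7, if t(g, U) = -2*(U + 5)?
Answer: -112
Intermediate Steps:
t(g, U) = -10 - 2*U (t(g, U) = -2*(5 + U) = -10 - 2*U)
(t(-1, (-5 + 1)/(2 + 6)) - 7)*7 = ((-10 - 2*(-5 + 1)/(2 + 6)) - 7)*7 = ((-10 - (-8)/8) - 7)*7 = ((-10 - 2*(-½)) - 7)*7 = ((-10 + 1) - 7)*7 = (-9 - 7)*7 = -16*7 = -112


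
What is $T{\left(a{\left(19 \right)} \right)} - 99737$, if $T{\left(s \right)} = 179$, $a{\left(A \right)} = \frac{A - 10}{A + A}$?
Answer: $-99558$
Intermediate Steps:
$a{\left(A \right)} = \frac{-10 + A}{2 A}$
$T{\left(a{\left(19 \right)} \right)} - 99737 = 179 - 99737 = -99558$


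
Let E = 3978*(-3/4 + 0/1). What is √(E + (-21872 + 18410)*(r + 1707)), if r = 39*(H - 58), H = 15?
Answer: 3*I*√47486/2 ≈ 326.87*I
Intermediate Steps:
r = -1677 (r = 39*(15 - 58) = 39*(-43) = -1677)
E = -5967/2 (E = 3978*(-3*¼ + 0*1) = 3978*(-¾ + 0) = 3978*(-¾) = -5967/2 ≈ -2983.5)
√(E + (-21872 + 18410)*(r + 1707)) = √(-5967/2 + (-21872 + 18410)*(-1677 + 1707)) = √(-5967/2 - 3462*30) = √(-5967/2 - 103860) = √(-213687/2) = 3*I*√47486/2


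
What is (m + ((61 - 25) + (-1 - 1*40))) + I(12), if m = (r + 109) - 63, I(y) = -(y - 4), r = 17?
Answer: 50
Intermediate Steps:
I(y) = 4 - y (I(y) = -(-4 + y) = 4 - y)
m = 63 (m = (17 + 109) - 63 = 126 - 63 = 63)
(m + ((61 - 25) + (-1 - 1*40))) + I(12) = (63 + ((61 - 25) + (-1 - 1*40))) + (4 - 1*12) = (63 + (36 + (-1 - 40))) + (4 - 12) = (63 + (36 - 41)) - 8 = (63 - 5) - 8 = 58 - 8 = 50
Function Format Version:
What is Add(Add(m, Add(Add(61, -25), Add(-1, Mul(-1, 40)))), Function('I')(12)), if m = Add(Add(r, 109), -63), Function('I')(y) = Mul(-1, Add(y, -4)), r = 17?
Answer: 50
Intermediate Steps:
Function('I')(y) = Add(4, Mul(-1, y)) (Function('I')(y) = Mul(-1, Add(-4, y)) = Add(4, Mul(-1, y)))
m = 63 (m = Add(Add(17, 109), -63) = Add(126, -63) = 63)
Add(Add(m, Add(Add(61, -25), Add(-1, Mul(-1, 40)))), Function('I')(12)) = Add(Add(63, Add(Add(61, -25), Add(-1, Mul(-1, 40)))), Add(4, Mul(-1, 12))) = Add(Add(63, Add(36, Add(-1, -40))), Add(4, -12)) = Add(Add(63, Add(36, -41)), -8) = Add(Add(63, -5), -8) = Add(58, -8) = 50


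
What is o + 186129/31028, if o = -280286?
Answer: -8696527879/31028 ≈ -2.8028e+5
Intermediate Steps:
o + 186129/31028 = -280286 + 186129/31028 = -8696527879/31028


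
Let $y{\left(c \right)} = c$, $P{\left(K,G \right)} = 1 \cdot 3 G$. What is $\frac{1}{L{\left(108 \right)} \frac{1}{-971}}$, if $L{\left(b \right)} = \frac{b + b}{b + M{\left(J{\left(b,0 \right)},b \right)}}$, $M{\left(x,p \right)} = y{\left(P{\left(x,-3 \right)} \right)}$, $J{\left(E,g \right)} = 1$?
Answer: $- \frac{10681}{24} \approx -445.04$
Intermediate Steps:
$P{\left(K,G \right)} = 3 G$
$M{\left(x,p \right)} = -9$ ($M{\left(x,p \right)} = 3 \left(-3\right) = -9$)
$L{\left(b \right)} = \frac{2 b}{-9 + b}$ ($L{\left(b \right)} = \frac{b + b}{b - 9} = \frac{2 b}{-9 + b}$)
$\frac{1}{L{\left(108 \right)} \frac{1}{-971}} = \frac{1}{2 \cdot 108 \frac{1}{-9 + 108} \frac{1}{-971}} = \frac{1}{2 \cdot 108 \cdot \frac{1}{99} \left(- \frac{1}{971}\right)} = \frac{1}{\frac{24}{11} \left(- \frac{1}{971}\right)} = \frac{1}{- \frac{24}{10681}} = - \frac{10681}{24}$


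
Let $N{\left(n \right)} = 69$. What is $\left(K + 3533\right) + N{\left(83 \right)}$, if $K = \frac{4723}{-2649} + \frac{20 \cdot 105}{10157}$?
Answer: $\frac{13838945425}{3843699} \approx 3600.4$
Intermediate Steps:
$K = - \frac{6058373}{3843699}$ ($K = 4723 \left(- \frac{1}{2649}\right) + 2100 \cdot \frac{1}{10157} = - \frac{4723}{2649} + \frac{300}{1451} = - \frac{6058373}{3843699} \approx -1.5762$)
$\left(K + 3533\right) + N{\left(83 \right)} = \left(- \frac{6058373}{3843699} + 3533\right) + 69 = \frac{13573730194}{3843699} + 69 = \frac{13838945425}{3843699}$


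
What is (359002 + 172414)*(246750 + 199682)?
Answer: 237241107712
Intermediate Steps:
(359002 + 172414)*(246750 + 199682) = 531416*446432 = 237241107712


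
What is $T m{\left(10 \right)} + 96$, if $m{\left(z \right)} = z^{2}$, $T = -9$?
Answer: $-804$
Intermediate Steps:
$T m{\left(10 \right)} + 96 = - 9 \cdot 10^{2} + 96 = \left(-9\right) 100 + 96 = -900 + 96 = -804$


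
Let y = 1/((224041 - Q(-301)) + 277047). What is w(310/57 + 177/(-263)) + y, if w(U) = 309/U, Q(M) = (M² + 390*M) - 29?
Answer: 2445376274855/37714132546 ≈ 64.840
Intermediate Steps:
Q(M) = -29 + M² + 390*M
y = 1/527906 (y = 1/((224041 - (-29 + (-301)² + 390*(-301))) + 277047) = 1/((224041 - (-29 + 90601 - 117390)) + 277047) = 1/((224041 - 1*(-26818)) + 277047) = 1/((224041 + 26818) + 277047) = 1/(250859 + 277047) = 1/527906 ≈ 1.8943e-6)
w(310/57 + 177/(-263)) + y = 309/(310/57 + 177/(-263)) + 1/527906 = 309/(310*(1/57) + 177*(-1/263)) + 1/527906 = 309/(310/57 - 177/263) + 1/527906 = 309/(71441/14991) + 1/527906 = 309*(14991/71441) + 1/527906 = 4632219/71441 + 1/527906 = 2445376274855/37714132546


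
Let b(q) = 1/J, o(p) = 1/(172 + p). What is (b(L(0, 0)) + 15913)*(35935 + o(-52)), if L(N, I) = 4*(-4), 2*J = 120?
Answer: 4117207582981/7200 ≈ 5.7183e+8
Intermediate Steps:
J = 60 (J = (½)*120 = 60)
L(N, I) = -16
b(q) = 1/60
(b(L(0, 0)) + 15913)*(35935 + o(-52)) = (1/60 + 15913)*(35935 + 1/(172 - 52)) = 954781*(35935 + 1/120)/60 = (954781/60)*(4312201/120) = 4117207582981/7200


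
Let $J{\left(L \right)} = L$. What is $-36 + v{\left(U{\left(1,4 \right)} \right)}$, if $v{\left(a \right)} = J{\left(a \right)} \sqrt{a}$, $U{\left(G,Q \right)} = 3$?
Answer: $-36 + 3 \sqrt{3} \approx -30.804$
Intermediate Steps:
$v{\left(a \right)} = a^{\frac{3}{2}}$ ($v{\left(a \right)} = a \sqrt{a} = a^{\frac{3}{2}}$)
$-36 + v{\left(U{\left(1,4 \right)} \right)} = -36 + 3^{\frac{3}{2}} = -36 + 3 \sqrt{3}$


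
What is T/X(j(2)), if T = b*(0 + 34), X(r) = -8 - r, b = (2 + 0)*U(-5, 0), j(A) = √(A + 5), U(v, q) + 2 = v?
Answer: 3808/57 - 476*√7/57 ≈ 44.713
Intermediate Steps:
U(v, q) = -2 + v
j(A) = √(5 + A)
b = -14 (b = (2 + 0)*(-2 - 5) = 2*(-7) = -14)
T = -476 (T = -14*(0 + 34) = -14*34 = -476)
T/X(j(2)) = -476/(-8 - √(5 + 2)) = -476/(-8 - √7)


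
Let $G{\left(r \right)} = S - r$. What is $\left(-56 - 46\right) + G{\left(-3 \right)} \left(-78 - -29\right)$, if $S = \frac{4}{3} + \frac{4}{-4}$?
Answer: $- \frac{796}{3} \approx -265.33$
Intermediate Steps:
$S = \frac{1}{3}$ ($S = 4 \cdot \frac{1}{3} + 4 \left(- \frac{1}{4}\right) = \frac{4}{3} - 1 = \frac{1}{3} \approx 0.33333$)
$G{\left(r \right)} = \frac{1}{3} - r$
$\left(-56 - 46\right) + G{\left(-3 \right)} \left(-78 - -29\right) = \left(-56 - 46\right) + \left(\frac{1}{3} - -3\right) \left(-78 - -29\right) = \left(-56 - 46\right) + \left(\frac{1}{3} + 3\right) \left(-78 + 29\right) = -102 + \frac{10}{3} \left(-49\right) = -102 - \frac{490}{3} = - \frac{796}{3}$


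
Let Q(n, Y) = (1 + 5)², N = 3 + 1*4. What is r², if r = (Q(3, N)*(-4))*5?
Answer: 518400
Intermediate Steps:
N = 7 (N = 3 + 4 = 7)
Q(n, Y) = 36 (Q(n, Y) = 6² = 36)
r = -720 (r = (36*(-4))*5 = -144*5 = -720)
r² = (-720)² = 518400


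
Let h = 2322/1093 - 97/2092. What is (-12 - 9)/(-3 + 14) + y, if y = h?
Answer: 4249957/25152116 ≈ 0.16897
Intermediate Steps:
h = 4751603/2286556 (h = 2322*(1/1093) - 97*1/2092 = 2322/1093 - 97/2092 = 4751603/2286556 ≈ 2.0781)
y = 4751603/2286556 ≈ 2.0781
(-12 - 9)/(-3 + 14) + y = (-12 - 9)/(-3 + 14) + 4751603/2286556 = -21/11 + 4751603/2286556 = 4249957/25152116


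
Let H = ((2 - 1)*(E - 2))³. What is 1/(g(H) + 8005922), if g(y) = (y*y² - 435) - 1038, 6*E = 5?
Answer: 10077696/80666363315897 ≈ 1.2493e-7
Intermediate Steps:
E = ⅚ (E = (⅙)*5 = ⅚ ≈ 0.83333)
H = -343/216 (H = ((2 - 1)*(⅚ - 2))³ = (1*(-7/6))³ = (-7/6)³ = -343/216 ≈ -1.5880)
g(y) = -1473 + y³ (g(y) = (y³ - 435) - 1038 = (-435 + y³) - 1038 = -1473 + y³)
1/(g(H) + 8005922) = 1/((-1473 + (-343/216)³) + 8005922) = 1/((-1473 - 40353607/10077696) + 8005922) = 1/(-14884799815/10077696 + 8005922) = 1/(80666363315897/10077696) = 10077696/80666363315897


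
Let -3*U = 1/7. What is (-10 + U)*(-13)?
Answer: 2743/21 ≈ 130.62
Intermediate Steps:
U = -1/21 (U = -1/3/7 = -1/3*1/7 = -1/21 ≈ -0.047619)
(-10 + U)*(-13) = (-10 - 1/21)*(-13) = -211/21*(-13) = 2743/21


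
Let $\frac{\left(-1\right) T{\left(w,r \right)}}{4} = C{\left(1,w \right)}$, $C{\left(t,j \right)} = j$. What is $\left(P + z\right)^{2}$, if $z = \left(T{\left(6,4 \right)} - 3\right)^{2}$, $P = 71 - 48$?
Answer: $565504$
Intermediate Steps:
$T{\left(w,r \right)} = - 4 w$
$P = 23$ ($P = 71 - 48 = 23$)
$z = 729$ ($z = \left(\left(-4\right) 6 - 3\right)^{2} = \left(-24 - 3\right)^{2} = \left(-27\right)^{2} = 729$)
$\left(P + z\right)^{2} = \left(23 + 729\right)^{2} = 752^{2} = 565504$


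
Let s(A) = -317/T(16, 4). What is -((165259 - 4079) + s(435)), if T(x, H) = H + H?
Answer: -1289123/8 ≈ -1.6114e+5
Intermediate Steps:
T(x, H) = 2*H
s(A) = -317/8 (s(A) = -317/(2*4) = -317/8)
-((165259 - 4079) + s(435)) = -((165259 - 4079) - 317/8) = -(161180 - 317/8) = -1*1289123/8 = -1289123/8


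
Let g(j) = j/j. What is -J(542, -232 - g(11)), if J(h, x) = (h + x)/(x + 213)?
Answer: 309/20 ≈ 15.450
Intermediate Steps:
g(j) = 1
J(h, x) = (h + x)/(213 + x)
-J(542, -232 - g(11)) = -(542 + (-232 - 1*1))/(213 + (-232 - 1*1)) = -(542 + (-232 - 1))/(213 + (-232 - 1)) = -(542 - 233)/(213 - 233) = -309/(-20) = -(-1)*309/20 = -1*(-309/20) = 309/20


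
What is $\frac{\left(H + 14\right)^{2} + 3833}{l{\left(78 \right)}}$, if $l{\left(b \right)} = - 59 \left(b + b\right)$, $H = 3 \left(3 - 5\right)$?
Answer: $- \frac{1299}{3068} \approx -0.4234$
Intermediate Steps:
$H = -6$ ($H = 3 \left(3 - 5\right) = 3 \left(-2\right) = -6$)
$l{\left(b \right)} = - 118 b$ ($l{\left(b \right)} = - 59 \cdot 2 b = - 118 b$)
$\frac{\left(H + 14\right)^{2} + 3833}{l{\left(78 \right)}} = \frac{\left(-6 + 14\right)^{2} + 3833}{\left(-118\right) 78} = \frac{8^{2} + 3833}{-9204} = \left(64 + 3833\right) \left(- \frac{1}{9204}\right) = 3897 \left(- \frac{1}{9204}\right) = - \frac{1299}{3068}$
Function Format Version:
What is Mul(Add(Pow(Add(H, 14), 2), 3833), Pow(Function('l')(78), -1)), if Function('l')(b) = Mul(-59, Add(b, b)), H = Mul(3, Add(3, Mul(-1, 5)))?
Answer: Rational(-1299, 3068) ≈ -0.42340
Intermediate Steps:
H = -6 (H = Mul(3, Add(3, -5)) = Mul(3, -2) = -6)
Function('l')(b) = Mul(-118, b) (Function('l')(b) = Mul(-59, Mul(2, b)) = Mul(-118, b))
Mul(Add(Pow(Add(H, 14), 2), 3833), Pow(Function('l')(78), -1)) = Mul(Add(Pow(Add(-6, 14), 2), 3833), Pow(Mul(-118, 78), -1)) = Mul(Add(Pow(8, 2), 3833), Pow(-9204, -1)) = Mul(Add(64, 3833), Rational(-1, 9204)) = Mul(3897, Rational(-1, 9204)) = Rational(-1299, 3068)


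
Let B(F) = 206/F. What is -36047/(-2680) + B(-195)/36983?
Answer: 51991811423/3865463160 ≈ 13.450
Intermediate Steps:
-36047/(-2680) + B(-195)/36983 = -36047/(-2680) + (206/(-195))/36983 = -36047*(-1/2680) + (206*(-1/195))*(1/36983) = 36047/2680 - 206/195*1/36983 = 36047/2680 - 206/7211685 = 51991811423/3865463160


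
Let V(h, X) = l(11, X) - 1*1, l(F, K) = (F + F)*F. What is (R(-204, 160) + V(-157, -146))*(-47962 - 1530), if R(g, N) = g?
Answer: -1831204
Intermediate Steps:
l(F, K) = 2*F² (l(F, K) = (2*F)*F = 2*F²)
V(h, X) = 241 (V(h, X) = 2*11² - 1*1 = 2*121 - 1 = 242 - 1 = 241)
(R(-204, 160) + V(-157, -146))*(-47962 - 1530) = (-204 + 241)*(-47962 - 1530) = 37*(-49492) = -1831204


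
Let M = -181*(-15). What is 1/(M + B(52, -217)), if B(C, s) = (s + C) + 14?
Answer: 1/2564 ≈ 0.00039002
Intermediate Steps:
B(C, s) = 14 + C + s (B(C, s) = (C + s) + 14 = 14 + C + s)
M = 2715
1/(M + B(52, -217)) = 1/(2715 + (14 + 52 - 217)) = 1/(2715 - 151) = 1/2564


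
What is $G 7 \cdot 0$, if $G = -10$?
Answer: $0$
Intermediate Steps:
$G 7 \cdot 0 = \left(-10\right) 7 \cdot 0 = \left(-70\right) 0 = 0$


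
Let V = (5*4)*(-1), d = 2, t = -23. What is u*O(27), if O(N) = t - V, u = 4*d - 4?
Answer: -12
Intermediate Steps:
V = -20 (V = 20*(-1) = -20)
u = 4 (u = 4*2 - 4 = 8 - 4 = 4)
O(N) = -3 (O(N) = -23 - 1*(-20) = -23 + 20 = -3)
u*O(27) = 4*(-3) = -12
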